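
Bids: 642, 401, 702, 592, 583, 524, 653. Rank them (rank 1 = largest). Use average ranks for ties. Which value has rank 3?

642

Sorted (descending): 702, 653, 642, 592, 583, 524, 401
No ties — each value takes its position as its rank.
Rank 3 → value 642.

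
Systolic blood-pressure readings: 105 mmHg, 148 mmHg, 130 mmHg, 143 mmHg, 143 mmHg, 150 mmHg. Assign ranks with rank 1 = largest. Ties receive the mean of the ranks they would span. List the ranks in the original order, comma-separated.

6, 2, 5, 3.5, 3.5, 1

Sorted (descending): 150, 148, 143, 143, 130, 105
The 2 values of 143 occupy positions 3–4 → average rank (3+4)/2 = 3.5.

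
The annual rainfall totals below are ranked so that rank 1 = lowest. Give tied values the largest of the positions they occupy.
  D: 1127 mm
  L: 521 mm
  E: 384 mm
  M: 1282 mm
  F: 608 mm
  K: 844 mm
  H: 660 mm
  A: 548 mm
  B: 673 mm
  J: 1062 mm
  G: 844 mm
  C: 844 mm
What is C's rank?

9

Sorted (ascending): 384, 521, 548, 608, 660, 673, 844, 844, 844, 1062, 1127, 1282
The 3 values of 844 occupy positions 7–9 → each gets rank 9.
C has value 844 mm → rank 9.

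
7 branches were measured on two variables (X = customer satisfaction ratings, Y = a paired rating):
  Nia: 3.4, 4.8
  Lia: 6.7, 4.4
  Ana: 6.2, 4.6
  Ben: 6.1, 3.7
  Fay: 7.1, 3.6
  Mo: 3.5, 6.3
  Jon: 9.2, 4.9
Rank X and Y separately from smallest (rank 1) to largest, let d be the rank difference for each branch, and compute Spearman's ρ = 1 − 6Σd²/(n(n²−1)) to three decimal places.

-0.286

Ranks of variable 1: 1, 5, 4, 3, 6, 2, 7
Ranks of variable 2: 5, 3, 4, 2, 1, 7, 6
d = r₁ − r₂: -4, 2, 0, 1, 5, -5, 1
d²: 16, 4, 0, 1, 25, 25, 1; Σd² = 72
ρ = 1 − 6·72/(7·48) = 1 − 432/336 = -0.286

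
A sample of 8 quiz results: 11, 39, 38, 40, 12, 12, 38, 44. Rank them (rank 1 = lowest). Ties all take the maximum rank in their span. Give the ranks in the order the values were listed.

Sorted (ascending): 11, 12, 12, 38, 38, 39, 40, 44
The 2 values of 12 occupy positions 2–3 → each gets rank 3.
The 2 values of 38 occupy positions 4–5 → each gets rank 5.

1, 6, 5, 7, 3, 3, 5, 8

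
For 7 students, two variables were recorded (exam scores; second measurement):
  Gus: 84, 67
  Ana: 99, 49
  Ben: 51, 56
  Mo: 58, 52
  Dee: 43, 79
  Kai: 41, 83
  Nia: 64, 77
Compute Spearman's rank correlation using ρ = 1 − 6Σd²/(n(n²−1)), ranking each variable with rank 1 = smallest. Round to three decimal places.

Ranks of variable 1: 6, 7, 3, 4, 2, 1, 5
Ranks of variable 2: 4, 1, 3, 2, 6, 7, 5
d = r₁ − r₂: 2, 6, 0, 2, -4, -6, 0
d²: 4, 36, 0, 4, 16, 36, 0; Σd² = 96
ρ = 1 − 6·96/(7·48) = 1 − 576/336 = -0.714

-0.714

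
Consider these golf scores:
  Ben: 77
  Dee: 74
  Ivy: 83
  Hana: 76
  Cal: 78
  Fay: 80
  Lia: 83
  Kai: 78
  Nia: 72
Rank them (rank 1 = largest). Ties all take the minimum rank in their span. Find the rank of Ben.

6

Sorted (descending): 83, 83, 80, 78, 78, 77, 76, 74, 72
The 2 values of 83 occupy positions 1–2 → each gets rank 1.
The 2 values of 78 occupy positions 4–5 → each gets rank 4.
Ben has value 77 → rank 6.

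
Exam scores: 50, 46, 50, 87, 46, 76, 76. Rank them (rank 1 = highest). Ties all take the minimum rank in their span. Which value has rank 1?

Sorted (descending): 87, 76, 76, 50, 50, 46, 46
The 2 values of 76 occupy positions 2–3 → each gets rank 2.
The 2 values of 50 occupy positions 4–5 → each gets rank 4.
The 2 values of 46 occupy positions 6–7 → each gets rank 6.
Rank 1 → value 87.

87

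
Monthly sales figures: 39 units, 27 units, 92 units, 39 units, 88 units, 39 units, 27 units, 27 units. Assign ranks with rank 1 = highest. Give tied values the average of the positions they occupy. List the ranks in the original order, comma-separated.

4, 7, 1, 4, 2, 4, 7, 7

Sorted (descending): 92, 88, 39, 39, 39, 27, 27, 27
The 3 values of 39 occupy positions 3–5 → average rank 4.
The 3 values of 27 occupy positions 6–8 → average rank 7.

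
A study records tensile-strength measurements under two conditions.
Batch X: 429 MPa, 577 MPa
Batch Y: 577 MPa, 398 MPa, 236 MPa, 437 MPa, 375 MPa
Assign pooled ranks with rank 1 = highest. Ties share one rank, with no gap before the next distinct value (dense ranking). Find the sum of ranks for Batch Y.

Sorted (descending): 577, 577, 437, 429, 398, 375, 236
The 2 values of 577 share dense rank 1.
Remaining distinct values take the next consecutive integers.
Batch Y values → pooled ranks: 577→1, 398→4, 236→6, 437→2, 375→5
Rank sum = 1 + 4 + 6 + 2 + 5 = 18

18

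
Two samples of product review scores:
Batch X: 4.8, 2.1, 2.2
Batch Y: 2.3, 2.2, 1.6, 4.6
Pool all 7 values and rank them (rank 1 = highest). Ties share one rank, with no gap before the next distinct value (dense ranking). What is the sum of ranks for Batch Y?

15

Sorted (descending): 4.8, 4.6, 2.3, 2.2, 2.2, 2.1, 1.6
The 2 values of 2.2 share dense rank 4.
Remaining distinct values take the next consecutive integers.
Batch Y values → pooled ranks: 2.3→3, 2.2→4, 1.6→6, 4.6→2
Rank sum = 3 + 4 + 6 + 2 = 15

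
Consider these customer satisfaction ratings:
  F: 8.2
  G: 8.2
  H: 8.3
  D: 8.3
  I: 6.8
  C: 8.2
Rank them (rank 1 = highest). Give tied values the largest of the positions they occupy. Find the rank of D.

2

Sorted (descending): 8.3, 8.3, 8.2, 8.2, 8.2, 6.8
The 2 values of 8.3 occupy positions 1–2 → each gets rank 2.
The 3 values of 8.2 occupy positions 3–5 → each gets rank 5.
D has value 8.3 → rank 2.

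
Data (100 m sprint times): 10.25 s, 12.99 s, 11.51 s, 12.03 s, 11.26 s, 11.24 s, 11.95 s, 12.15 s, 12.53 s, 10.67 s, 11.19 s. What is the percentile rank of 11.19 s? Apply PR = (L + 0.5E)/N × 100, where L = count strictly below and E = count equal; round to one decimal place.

22.7

N = 11.
Strictly below 11.19: 2. Equal to 11.19: 1.
PR = (2 + 0.5·1)/11 × 100 = 22.7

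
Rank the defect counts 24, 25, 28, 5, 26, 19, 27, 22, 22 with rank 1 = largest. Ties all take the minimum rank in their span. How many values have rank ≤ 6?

Sorted (descending): 28, 27, 26, 25, 24, 22, 22, 19, 5
The 2 values of 22 occupy positions 6–7 → each gets rank 6.
Ranks ≤ 6: {1, 2, 3, 4, 5, 6, 6} → 7 values.

7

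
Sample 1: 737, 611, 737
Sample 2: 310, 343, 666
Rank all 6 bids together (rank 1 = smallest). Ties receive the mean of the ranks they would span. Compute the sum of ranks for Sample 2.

7

Sorted (ascending): 310, 343, 611, 666, 737, 737
The 2 values of 737 occupy positions 5–6 → average rank (5+6)/2 = 5.5.
Sample 2 values → pooled ranks: 310→1, 343→2, 666→4
Rank sum = 1 + 2 + 4 = 7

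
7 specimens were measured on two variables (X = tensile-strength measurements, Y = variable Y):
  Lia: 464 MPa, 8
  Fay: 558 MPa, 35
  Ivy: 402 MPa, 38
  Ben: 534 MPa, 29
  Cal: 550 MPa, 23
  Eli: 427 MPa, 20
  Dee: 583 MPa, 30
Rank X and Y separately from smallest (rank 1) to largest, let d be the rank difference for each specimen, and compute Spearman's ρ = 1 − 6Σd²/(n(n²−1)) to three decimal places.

0.143

Ranks of variable 1: 3, 6, 1, 4, 5, 2, 7
Ranks of variable 2: 1, 6, 7, 4, 3, 2, 5
d = r₁ − r₂: 2, 0, -6, 0, 2, 0, 2
d²: 4, 0, 36, 0, 4, 0, 4; Σd² = 48
ρ = 1 − 6·48/(7·48) = 1 − 288/336 = 0.143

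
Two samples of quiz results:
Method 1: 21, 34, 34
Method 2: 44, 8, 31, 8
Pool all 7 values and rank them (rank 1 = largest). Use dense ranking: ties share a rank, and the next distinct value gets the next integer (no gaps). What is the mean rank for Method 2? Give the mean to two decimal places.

3.50

Sorted (descending): 44, 34, 34, 31, 21, 8, 8
The 2 values of 34 share dense rank 2.
The 2 values of 8 share dense rank 5.
Remaining distinct values take the next consecutive integers.
Method 2 values → pooled ranks: 44→1, 8→5, 31→3, 8→5
Mean rank = (1 + 5 + 3 + 5) / 4 = 3.50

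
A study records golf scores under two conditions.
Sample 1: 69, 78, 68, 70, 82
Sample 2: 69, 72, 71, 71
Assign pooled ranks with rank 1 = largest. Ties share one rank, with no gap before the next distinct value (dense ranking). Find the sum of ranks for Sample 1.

21

Sorted (descending): 82, 78, 72, 71, 71, 70, 69, 69, 68
The 2 values of 71 share dense rank 4.
The 2 values of 69 share dense rank 6.
Remaining distinct values take the next consecutive integers.
Sample 1 values → pooled ranks: 69→6, 78→2, 68→7, 70→5, 82→1
Rank sum = 6 + 2 + 7 + 5 + 1 = 21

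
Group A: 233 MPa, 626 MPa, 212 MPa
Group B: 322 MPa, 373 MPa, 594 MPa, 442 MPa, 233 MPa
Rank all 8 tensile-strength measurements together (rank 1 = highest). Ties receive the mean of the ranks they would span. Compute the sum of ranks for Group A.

Sorted (descending): 626, 594, 442, 373, 322, 233, 233, 212
The 2 values of 233 occupy positions 6–7 → average rank (6+7)/2 = 6.5.
Group A values → pooled ranks: 233→6.5, 626→1, 212→8
Rank sum = 6.5 + 1 + 8 = 15.5

15.5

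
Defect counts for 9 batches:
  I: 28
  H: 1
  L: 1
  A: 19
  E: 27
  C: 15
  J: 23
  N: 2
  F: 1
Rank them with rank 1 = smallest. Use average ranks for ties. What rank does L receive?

2

Sorted (ascending): 1, 1, 1, 2, 15, 19, 23, 27, 28
The 3 values of 1 occupy positions 1–3 → average rank 2.
L has value 1 → rank 2.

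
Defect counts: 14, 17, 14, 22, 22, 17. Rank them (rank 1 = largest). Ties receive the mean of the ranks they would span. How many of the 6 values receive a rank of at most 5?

4

Sorted (descending): 22, 22, 17, 17, 14, 14
The 2 values of 22 occupy positions 1–2 → average rank (1+2)/2 = 1.5.
The 2 values of 17 occupy positions 3–4 → average rank (3+4)/2 = 3.5.
The 2 values of 14 occupy positions 5–6 → average rank (5+6)/2 = 5.5.
Ranks ≤ 5: {1.5, 1.5, 3.5, 3.5} → 4 values.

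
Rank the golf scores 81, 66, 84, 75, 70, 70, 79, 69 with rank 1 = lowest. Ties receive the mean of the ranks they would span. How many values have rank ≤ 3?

Sorted (ascending): 66, 69, 70, 70, 75, 79, 81, 84
The 2 values of 70 occupy positions 3–4 → average rank (3+4)/2 = 3.5.
Ranks ≤ 3: {1, 2} → 2 values.

2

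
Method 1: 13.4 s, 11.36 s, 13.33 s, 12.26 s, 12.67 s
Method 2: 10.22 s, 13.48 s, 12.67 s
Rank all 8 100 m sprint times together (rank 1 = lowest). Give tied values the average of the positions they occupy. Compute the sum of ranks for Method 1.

22.5

Sorted (ascending): 10.22, 11.36, 12.26, 12.67, 12.67, 13.33, 13.4, 13.48
The 2 values of 12.67 occupy positions 4–5 → average rank (4+5)/2 = 4.5.
Method 1 values → pooled ranks: 13.4→7, 11.36→2, 13.33→6, 12.26→3, 12.67→4.5
Rank sum = 7 + 2 + 6 + 3 + 4.5 = 22.5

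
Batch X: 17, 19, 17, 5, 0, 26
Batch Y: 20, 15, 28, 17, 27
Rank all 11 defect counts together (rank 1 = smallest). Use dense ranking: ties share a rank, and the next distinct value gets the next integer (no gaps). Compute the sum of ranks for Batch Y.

30

Sorted (ascending): 0, 5, 15, 17, 17, 17, 19, 20, 26, 27, 28
The 3 values of 17 share dense rank 4.
Remaining distinct values take the next consecutive integers.
Batch Y values → pooled ranks: 20→6, 15→3, 28→9, 17→4, 27→8
Rank sum = 6 + 3 + 9 + 4 + 8 = 30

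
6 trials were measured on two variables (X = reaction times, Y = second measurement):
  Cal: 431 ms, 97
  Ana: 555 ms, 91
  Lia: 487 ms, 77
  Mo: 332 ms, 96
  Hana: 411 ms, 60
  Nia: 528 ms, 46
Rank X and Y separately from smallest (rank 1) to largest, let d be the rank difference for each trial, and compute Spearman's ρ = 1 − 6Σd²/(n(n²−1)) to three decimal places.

-0.314

Ranks of variable 1: 3, 6, 4, 1, 2, 5
Ranks of variable 2: 6, 4, 3, 5, 2, 1
d = r₁ − r₂: -3, 2, 1, -4, 0, 4
d²: 9, 4, 1, 16, 0, 16; Σd² = 46
ρ = 1 − 6·46/(6·35) = 1 − 276/210 = -0.314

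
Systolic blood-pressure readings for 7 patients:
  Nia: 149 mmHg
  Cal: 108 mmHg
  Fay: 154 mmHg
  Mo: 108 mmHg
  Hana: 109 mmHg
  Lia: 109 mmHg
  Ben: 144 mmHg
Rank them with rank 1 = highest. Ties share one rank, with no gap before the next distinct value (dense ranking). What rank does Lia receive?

Sorted (descending): 154, 149, 144, 109, 109, 108, 108
The 2 values of 109 share dense rank 4.
The 2 values of 108 share dense rank 5.
Remaining distinct values take the next consecutive integers.
Lia has value 109 mmHg → rank 4.

4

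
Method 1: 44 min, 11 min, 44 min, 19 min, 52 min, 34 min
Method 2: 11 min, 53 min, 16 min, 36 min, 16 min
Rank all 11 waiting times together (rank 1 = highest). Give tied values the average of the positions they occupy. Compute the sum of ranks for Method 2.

33.5

Sorted (descending): 53, 52, 44, 44, 36, 34, 19, 16, 16, 11, 11
The 2 values of 44 occupy positions 3–4 → average rank (3+4)/2 = 3.5.
The 2 values of 16 occupy positions 8–9 → average rank (8+9)/2 = 8.5.
The 2 values of 11 occupy positions 10–11 → average rank (10+11)/2 = 10.5.
Method 2 values → pooled ranks: 11→10.5, 53→1, 16→8.5, 36→5, 16→8.5
Rank sum = 10.5 + 1 + 8.5 + 5 + 8.5 = 33.5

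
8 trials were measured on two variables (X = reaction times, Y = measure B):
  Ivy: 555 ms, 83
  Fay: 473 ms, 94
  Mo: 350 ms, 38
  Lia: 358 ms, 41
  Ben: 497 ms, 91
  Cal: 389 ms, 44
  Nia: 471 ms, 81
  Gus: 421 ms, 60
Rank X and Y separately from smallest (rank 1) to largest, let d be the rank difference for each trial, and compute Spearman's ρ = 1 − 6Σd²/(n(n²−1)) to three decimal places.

0.905

Ranks of variable 1: 8, 6, 1, 2, 7, 3, 5, 4
Ranks of variable 2: 6, 8, 1, 2, 7, 3, 5, 4
d = r₁ − r₂: 2, -2, 0, 0, 0, 0, 0, 0
d²: 4, 4, 0, 0, 0, 0, 0, 0; Σd² = 8
ρ = 1 − 6·8/(8·63) = 1 − 48/504 = 0.905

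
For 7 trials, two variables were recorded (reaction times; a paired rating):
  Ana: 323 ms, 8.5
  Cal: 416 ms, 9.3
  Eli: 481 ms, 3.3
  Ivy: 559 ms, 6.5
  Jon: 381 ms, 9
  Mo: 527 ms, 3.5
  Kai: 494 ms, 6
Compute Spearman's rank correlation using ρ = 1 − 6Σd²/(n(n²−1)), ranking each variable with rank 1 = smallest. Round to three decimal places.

-0.536

Ranks of variable 1: 1, 3, 4, 7, 2, 6, 5
Ranks of variable 2: 5, 7, 1, 4, 6, 2, 3
d = r₁ − r₂: -4, -4, 3, 3, -4, 4, 2
d²: 16, 16, 9, 9, 16, 16, 4; Σd² = 86
ρ = 1 − 6·86/(7·48) = 1 − 516/336 = -0.536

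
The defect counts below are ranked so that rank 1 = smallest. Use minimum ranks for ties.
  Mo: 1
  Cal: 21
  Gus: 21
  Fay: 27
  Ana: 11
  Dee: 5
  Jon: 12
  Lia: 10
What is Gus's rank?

6

Sorted (ascending): 1, 5, 10, 11, 12, 21, 21, 27
The 2 values of 21 occupy positions 6–7 → each gets rank 6.
Gus has value 21 → rank 6.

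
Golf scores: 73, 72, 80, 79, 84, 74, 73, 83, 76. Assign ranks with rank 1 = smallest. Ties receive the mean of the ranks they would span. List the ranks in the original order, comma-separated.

Sorted (ascending): 72, 73, 73, 74, 76, 79, 80, 83, 84
The 2 values of 73 occupy positions 2–3 → average rank (2+3)/2 = 2.5.

2.5, 1, 7, 6, 9, 4, 2.5, 8, 5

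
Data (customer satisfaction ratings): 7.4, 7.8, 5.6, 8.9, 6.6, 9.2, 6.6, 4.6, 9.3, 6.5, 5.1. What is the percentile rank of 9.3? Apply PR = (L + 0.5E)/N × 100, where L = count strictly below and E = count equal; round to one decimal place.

N = 11.
Strictly below 9.3: 10. Equal to 9.3: 1.
PR = (10 + 0.5·1)/11 × 100 = 95.5

95.5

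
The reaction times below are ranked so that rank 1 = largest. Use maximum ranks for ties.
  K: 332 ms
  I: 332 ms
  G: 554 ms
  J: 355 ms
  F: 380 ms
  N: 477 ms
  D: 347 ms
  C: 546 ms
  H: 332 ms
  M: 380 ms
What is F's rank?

Sorted (descending): 554, 546, 477, 380, 380, 355, 347, 332, 332, 332
The 2 values of 380 occupy positions 4–5 → each gets rank 5.
The 3 values of 332 occupy positions 8–10 → each gets rank 10.
F has value 380 ms → rank 5.

5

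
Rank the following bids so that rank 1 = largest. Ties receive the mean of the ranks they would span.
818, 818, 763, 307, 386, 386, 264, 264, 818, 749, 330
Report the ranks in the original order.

2, 2, 4, 9, 6.5, 6.5, 10.5, 10.5, 2, 5, 8

Sorted (descending): 818, 818, 818, 763, 749, 386, 386, 330, 307, 264, 264
The 3 values of 818 occupy positions 1–3 → average rank 2.
The 2 values of 386 occupy positions 6–7 → average rank (6+7)/2 = 6.5.
The 2 values of 264 occupy positions 10–11 → average rank (10+11)/2 = 10.5.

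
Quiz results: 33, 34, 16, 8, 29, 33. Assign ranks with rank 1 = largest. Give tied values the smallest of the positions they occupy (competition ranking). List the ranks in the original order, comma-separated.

2, 1, 5, 6, 4, 2

Sorted (descending): 34, 33, 33, 29, 16, 8
The 2 values of 33 occupy positions 2–3 → each gets rank 2.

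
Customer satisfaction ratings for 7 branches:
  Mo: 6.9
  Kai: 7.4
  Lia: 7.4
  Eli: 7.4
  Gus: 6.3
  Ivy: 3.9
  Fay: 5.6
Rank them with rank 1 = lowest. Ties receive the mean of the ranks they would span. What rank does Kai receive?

Sorted (ascending): 3.9, 5.6, 6.3, 6.9, 7.4, 7.4, 7.4
The 3 values of 7.4 occupy positions 5–7 → average rank 6.
Kai has value 7.4 → rank 6.

6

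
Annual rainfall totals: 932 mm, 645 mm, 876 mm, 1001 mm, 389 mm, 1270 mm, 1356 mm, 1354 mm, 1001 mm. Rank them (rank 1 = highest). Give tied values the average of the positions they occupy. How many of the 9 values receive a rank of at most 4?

3

Sorted (descending): 1356, 1354, 1270, 1001, 1001, 932, 876, 645, 389
The 2 values of 1001 occupy positions 4–5 → average rank (4+5)/2 = 4.5.
Ranks ≤ 4: {1, 2, 3} → 3 values.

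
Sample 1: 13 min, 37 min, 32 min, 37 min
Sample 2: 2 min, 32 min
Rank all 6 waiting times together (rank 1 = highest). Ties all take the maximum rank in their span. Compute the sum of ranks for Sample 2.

10

Sorted (descending): 37, 37, 32, 32, 13, 2
The 2 values of 37 occupy positions 1–2 → each gets rank 2.
The 2 values of 32 occupy positions 3–4 → each gets rank 4.
Sample 2 values → pooled ranks: 2→6, 32→4
Rank sum = 6 + 4 = 10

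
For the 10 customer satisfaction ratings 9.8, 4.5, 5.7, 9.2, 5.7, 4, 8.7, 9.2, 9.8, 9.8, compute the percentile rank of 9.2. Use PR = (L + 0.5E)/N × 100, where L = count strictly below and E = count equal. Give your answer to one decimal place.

N = 10.
Strictly below 9.2: 5. Equal to 9.2: 2.
PR = (5 + 0.5·2)/10 × 100 = 60.0

60.0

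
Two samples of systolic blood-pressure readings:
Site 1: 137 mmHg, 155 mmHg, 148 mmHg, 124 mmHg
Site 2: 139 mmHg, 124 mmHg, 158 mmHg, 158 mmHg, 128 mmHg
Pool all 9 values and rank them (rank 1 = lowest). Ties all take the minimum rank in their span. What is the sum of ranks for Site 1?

18

Sorted (ascending): 124, 124, 128, 137, 139, 148, 155, 158, 158
The 2 values of 124 occupy positions 1–2 → each gets rank 1.
The 2 values of 158 occupy positions 8–9 → each gets rank 8.
Site 1 values → pooled ranks: 137→4, 155→7, 148→6, 124→1
Rank sum = 4 + 7 + 6 + 1 = 18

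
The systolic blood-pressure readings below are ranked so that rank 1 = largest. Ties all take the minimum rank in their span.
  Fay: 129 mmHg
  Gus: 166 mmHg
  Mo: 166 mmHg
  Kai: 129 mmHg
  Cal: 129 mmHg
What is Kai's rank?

3

Sorted (descending): 166, 166, 129, 129, 129
The 2 values of 166 occupy positions 1–2 → each gets rank 1.
The 3 values of 129 occupy positions 3–5 → each gets rank 3.
Kai has value 129 mmHg → rank 3.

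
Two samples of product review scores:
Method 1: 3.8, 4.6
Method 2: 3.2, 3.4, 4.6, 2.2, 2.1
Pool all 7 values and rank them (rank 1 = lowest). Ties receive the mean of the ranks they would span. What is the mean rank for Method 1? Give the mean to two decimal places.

5.75

Sorted (ascending): 2.1, 2.2, 3.2, 3.4, 3.8, 4.6, 4.6
The 2 values of 4.6 occupy positions 6–7 → average rank (6+7)/2 = 6.5.
Method 1 values → pooled ranks: 3.8→5, 4.6→6.5
Mean rank = (5 + 6.5) / 2 = 5.75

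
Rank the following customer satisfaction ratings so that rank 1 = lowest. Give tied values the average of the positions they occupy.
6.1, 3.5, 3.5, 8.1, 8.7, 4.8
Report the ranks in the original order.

4, 1.5, 1.5, 5, 6, 3

Sorted (ascending): 3.5, 3.5, 4.8, 6.1, 8.1, 8.7
The 2 values of 3.5 occupy positions 1–2 → average rank (1+2)/2 = 1.5.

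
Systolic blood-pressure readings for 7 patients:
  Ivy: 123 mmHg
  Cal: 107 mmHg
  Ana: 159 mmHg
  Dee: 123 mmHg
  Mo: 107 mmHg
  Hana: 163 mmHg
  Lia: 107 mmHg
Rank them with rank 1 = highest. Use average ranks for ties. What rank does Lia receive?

Sorted (descending): 163, 159, 123, 123, 107, 107, 107
The 2 values of 123 occupy positions 3–4 → average rank (3+4)/2 = 3.5.
The 3 values of 107 occupy positions 5–7 → average rank 6.
Lia has value 107 mmHg → rank 6.

6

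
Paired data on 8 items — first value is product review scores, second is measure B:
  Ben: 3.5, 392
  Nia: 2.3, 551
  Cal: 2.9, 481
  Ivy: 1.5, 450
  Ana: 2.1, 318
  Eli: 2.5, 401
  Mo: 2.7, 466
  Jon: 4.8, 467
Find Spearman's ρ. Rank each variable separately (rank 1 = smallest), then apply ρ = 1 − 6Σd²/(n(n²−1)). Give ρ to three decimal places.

0.214

Ranks of variable 1: 7, 3, 6, 1, 2, 4, 5, 8
Ranks of variable 2: 2, 8, 7, 4, 1, 3, 5, 6
d = r₁ − r₂: 5, -5, -1, -3, 1, 1, 0, 2
d²: 25, 25, 1, 9, 1, 1, 0, 4; Σd² = 66
ρ = 1 − 6·66/(8·63) = 1 − 396/504 = 0.214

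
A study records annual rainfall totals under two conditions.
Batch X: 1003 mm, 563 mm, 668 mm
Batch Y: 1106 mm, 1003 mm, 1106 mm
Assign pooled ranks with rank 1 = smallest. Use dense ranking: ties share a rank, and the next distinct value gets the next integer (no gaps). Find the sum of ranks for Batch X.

Sorted (ascending): 563, 668, 1003, 1003, 1106, 1106
The 2 values of 1003 share dense rank 3.
The 2 values of 1106 share dense rank 4.
Remaining distinct values take the next consecutive integers.
Batch X values → pooled ranks: 1003→3, 563→1, 668→2
Rank sum = 3 + 1 + 2 = 6

6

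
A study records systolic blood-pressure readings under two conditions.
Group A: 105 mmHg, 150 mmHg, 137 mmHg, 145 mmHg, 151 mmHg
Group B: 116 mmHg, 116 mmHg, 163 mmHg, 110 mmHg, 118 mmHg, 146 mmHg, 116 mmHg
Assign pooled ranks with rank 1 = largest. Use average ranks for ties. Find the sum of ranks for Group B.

Sorted (descending): 163, 151, 150, 146, 145, 137, 118, 116, 116, 116, 110, 105
The 3 values of 116 occupy positions 8–10 → average rank 9.
Group B values → pooled ranks: 116→9, 116→9, 163→1, 110→11, 118→7, 146→4, 116→9
Rank sum = 9 + 9 + 1 + 11 + 7 + 4 + 9 = 50

50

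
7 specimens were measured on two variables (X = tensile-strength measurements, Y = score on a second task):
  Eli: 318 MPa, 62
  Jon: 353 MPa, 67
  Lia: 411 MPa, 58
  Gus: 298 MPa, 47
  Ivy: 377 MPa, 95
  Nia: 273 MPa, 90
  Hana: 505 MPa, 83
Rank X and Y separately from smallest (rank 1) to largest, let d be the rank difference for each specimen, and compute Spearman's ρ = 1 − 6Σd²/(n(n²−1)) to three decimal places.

0.107

Ranks of variable 1: 3, 4, 6, 2, 5, 1, 7
Ranks of variable 2: 3, 4, 2, 1, 7, 6, 5
d = r₁ − r₂: 0, 0, 4, 1, -2, -5, 2
d²: 0, 0, 16, 1, 4, 25, 4; Σd² = 50
ρ = 1 − 6·50/(7·48) = 1 − 300/336 = 0.107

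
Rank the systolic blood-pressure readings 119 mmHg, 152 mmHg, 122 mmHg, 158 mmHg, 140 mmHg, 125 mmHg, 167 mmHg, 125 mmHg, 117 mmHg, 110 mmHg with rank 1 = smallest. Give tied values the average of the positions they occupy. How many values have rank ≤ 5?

4

Sorted (ascending): 110, 117, 119, 122, 125, 125, 140, 152, 158, 167
The 2 values of 125 occupy positions 5–6 → average rank (5+6)/2 = 5.5.
Ranks ≤ 5: {1, 2, 3, 4} → 4 values.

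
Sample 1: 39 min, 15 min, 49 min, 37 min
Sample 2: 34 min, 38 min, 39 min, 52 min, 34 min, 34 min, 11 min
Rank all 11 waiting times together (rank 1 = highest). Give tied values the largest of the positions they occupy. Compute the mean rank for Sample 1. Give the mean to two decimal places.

Sorted (descending): 52, 49, 39, 39, 38, 37, 34, 34, 34, 15, 11
The 2 values of 39 occupy positions 3–4 → each gets rank 4.
The 3 values of 34 occupy positions 7–9 → each gets rank 9.
Sample 1 values → pooled ranks: 39→4, 15→10, 49→2, 37→6
Mean rank = (4 + 10 + 2 + 6) / 4 = 5.50

5.50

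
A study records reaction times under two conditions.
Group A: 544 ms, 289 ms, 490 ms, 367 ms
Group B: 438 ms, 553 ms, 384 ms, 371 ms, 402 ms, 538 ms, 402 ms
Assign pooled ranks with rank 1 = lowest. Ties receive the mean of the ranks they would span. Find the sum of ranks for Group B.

45

Sorted (ascending): 289, 367, 371, 384, 402, 402, 438, 490, 538, 544, 553
The 2 values of 402 occupy positions 5–6 → average rank (5+6)/2 = 5.5.
Group B values → pooled ranks: 438→7, 553→11, 384→4, 371→3, 402→5.5, 538→9, 402→5.5
Rank sum = 7 + 11 + 4 + 3 + 5.5 + 9 + 5.5 = 45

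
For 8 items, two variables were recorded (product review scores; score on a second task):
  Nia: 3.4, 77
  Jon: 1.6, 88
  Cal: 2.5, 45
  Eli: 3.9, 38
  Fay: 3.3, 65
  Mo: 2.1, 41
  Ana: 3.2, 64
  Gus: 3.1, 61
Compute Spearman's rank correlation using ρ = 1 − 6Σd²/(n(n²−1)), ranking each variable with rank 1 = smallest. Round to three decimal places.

Ranks of variable 1: 7, 1, 3, 8, 6, 2, 5, 4
Ranks of variable 2: 7, 8, 3, 1, 6, 2, 5, 4
d = r₁ − r₂: 0, -7, 0, 7, 0, 0, 0, 0
d²: 0, 49, 0, 49, 0, 0, 0, 0; Σd² = 98
ρ = 1 − 6·98/(8·63) = 1 − 588/504 = -0.167

-0.167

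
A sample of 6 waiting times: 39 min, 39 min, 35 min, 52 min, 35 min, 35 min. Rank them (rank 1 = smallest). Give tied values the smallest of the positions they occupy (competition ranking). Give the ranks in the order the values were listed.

4, 4, 1, 6, 1, 1

Sorted (ascending): 35, 35, 35, 39, 39, 52
The 3 values of 35 occupy positions 1–3 → each gets rank 1.
The 2 values of 39 occupy positions 4–5 → each gets rank 4.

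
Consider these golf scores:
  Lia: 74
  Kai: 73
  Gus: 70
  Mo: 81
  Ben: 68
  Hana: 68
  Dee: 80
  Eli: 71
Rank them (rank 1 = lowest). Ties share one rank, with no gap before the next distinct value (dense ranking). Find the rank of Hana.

1

Sorted (ascending): 68, 68, 70, 71, 73, 74, 80, 81
The 2 values of 68 share dense rank 1.
Remaining distinct values take the next consecutive integers.
Hana has value 68 → rank 1.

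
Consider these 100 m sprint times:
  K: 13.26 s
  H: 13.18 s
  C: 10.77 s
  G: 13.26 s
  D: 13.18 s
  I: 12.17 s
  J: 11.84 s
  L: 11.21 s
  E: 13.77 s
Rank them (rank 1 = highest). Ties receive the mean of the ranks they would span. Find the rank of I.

6

Sorted (descending): 13.77, 13.26, 13.26, 13.18, 13.18, 12.17, 11.84, 11.21, 10.77
The 2 values of 13.26 occupy positions 2–3 → average rank (2+3)/2 = 2.5.
The 2 values of 13.18 occupy positions 4–5 → average rank (4+5)/2 = 4.5.
I has value 12.17 s → rank 6.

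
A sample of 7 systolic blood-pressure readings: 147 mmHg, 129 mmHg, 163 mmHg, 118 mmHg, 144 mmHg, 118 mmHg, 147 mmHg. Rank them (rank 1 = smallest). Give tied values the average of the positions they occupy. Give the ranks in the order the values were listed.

Sorted (ascending): 118, 118, 129, 144, 147, 147, 163
The 2 values of 118 occupy positions 1–2 → average rank (1+2)/2 = 1.5.
The 2 values of 147 occupy positions 5–6 → average rank (5+6)/2 = 5.5.

5.5, 3, 7, 1.5, 4, 1.5, 5.5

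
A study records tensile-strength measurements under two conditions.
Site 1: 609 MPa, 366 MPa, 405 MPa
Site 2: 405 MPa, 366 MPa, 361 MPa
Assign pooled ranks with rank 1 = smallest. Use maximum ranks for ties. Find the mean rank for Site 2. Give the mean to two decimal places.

Sorted (ascending): 361, 366, 366, 405, 405, 609
The 2 values of 366 occupy positions 2–3 → each gets rank 3.
The 2 values of 405 occupy positions 4–5 → each gets rank 5.
Site 2 values → pooled ranks: 405→5, 366→3, 361→1
Mean rank = (5 + 3 + 1) / 3 = 3.00

3.00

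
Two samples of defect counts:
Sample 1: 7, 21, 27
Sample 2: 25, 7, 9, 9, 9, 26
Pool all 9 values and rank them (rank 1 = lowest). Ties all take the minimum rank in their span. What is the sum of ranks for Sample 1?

Sorted (ascending): 7, 7, 9, 9, 9, 21, 25, 26, 27
The 2 values of 7 occupy positions 1–2 → each gets rank 1.
The 3 values of 9 occupy positions 3–5 → each gets rank 3.
Sample 1 values → pooled ranks: 7→1, 21→6, 27→9
Rank sum = 1 + 6 + 9 = 16

16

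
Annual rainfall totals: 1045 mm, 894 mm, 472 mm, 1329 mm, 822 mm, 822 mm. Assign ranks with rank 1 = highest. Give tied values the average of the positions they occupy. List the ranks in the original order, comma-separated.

Sorted (descending): 1329, 1045, 894, 822, 822, 472
The 2 values of 822 occupy positions 4–5 → average rank (4+5)/2 = 4.5.

2, 3, 6, 1, 4.5, 4.5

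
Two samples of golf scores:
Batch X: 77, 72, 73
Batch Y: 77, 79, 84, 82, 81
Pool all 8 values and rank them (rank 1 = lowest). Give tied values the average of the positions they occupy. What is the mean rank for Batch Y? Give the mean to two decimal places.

5.90

Sorted (ascending): 72, 73, 77, 77, 79, 81, 82, 84
The 2 values of 77 occupy positions 3–4 → average rank (3+4)/2 = 3.5.
Batch Y values → pooled ranks: 77→3.5, 79→5, 84→8, 82→7, 81→6
Mean rank = (3.5 + 5 + 8 + 7 + 6) / 5 = 5.90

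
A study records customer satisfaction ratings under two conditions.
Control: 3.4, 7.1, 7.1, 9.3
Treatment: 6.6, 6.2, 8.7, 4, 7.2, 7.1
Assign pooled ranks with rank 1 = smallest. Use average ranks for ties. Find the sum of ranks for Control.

23

Sorted (ascending): 3.4, 4, 6.2, 6.6, 7.1, 7.1, 7.1, 7.2, 8.7, 9.3
The 3 values of 7.1 occupy positions 5–7 → average rank 6.
Control values → pooled ranks: 3.4→1, 7.1→6, 7.1→6, 9.3→10
Rank sum = 1 + 6 + 6 + 10 = 23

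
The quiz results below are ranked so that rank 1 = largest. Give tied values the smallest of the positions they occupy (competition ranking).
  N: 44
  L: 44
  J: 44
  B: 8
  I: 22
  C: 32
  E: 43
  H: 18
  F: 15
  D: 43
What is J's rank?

1

Sorted (descending): 44, 44, 44, 43, 43, 32, 22, 18, 15, 8
The 3 values of 44 occupy positions 1–3 → each gets rank 1.
The 2 values of 43 occupy positions 4–5 → each gets rank 4.
J has value 44 → rank 1.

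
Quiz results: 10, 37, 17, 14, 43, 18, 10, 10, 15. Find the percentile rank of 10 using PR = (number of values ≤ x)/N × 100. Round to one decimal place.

N = 9.
Strictly below 10: 0. Equal to 10: 3.
PR = 3/9 × 100 = 33.3

33.3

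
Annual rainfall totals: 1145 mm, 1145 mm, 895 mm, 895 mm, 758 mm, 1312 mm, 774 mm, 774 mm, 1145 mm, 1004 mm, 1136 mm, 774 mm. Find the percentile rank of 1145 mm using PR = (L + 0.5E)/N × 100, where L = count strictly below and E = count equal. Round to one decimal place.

N = 12.
Strictly below 1145: 8. Equal to 1145: 3.
PR = (8 + 0.5·3)/12 × 100 = 79.2

79.2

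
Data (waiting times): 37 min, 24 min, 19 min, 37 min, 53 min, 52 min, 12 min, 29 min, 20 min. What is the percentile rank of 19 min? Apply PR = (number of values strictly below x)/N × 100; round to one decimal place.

N = 9.
Strictly below 19: 1. Equal to 19: 1.
PR = 1/9 × 100 = 11.1

11.1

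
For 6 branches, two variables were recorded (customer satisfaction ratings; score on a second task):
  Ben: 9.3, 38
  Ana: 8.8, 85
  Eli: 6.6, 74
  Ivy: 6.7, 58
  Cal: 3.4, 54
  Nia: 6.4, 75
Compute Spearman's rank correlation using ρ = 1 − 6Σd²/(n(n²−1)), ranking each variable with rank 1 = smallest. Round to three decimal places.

-0.086

Ranks of variable 1: 6, 5, 3, 4, 1, 2
Ranks of variable 2: 1, 6, 4, 3, 2, 5
d = r₁ − r₂: 5, -1, -1, 1, -1, -3
d²: 25, 1, 1, 1, 1, 9; Σd² = 38
ρ = 1 − 6·38/(6·35) = 1 − 228/210 = -0.086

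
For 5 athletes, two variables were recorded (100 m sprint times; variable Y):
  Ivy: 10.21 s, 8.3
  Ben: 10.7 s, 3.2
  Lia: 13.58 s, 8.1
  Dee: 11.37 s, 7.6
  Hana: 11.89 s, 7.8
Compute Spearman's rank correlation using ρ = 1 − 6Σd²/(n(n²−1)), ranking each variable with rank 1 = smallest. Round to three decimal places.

0.000

Ranks of variable 1: 1, 2, 5, 3, 4
Ranks of variable 2: 5, 1, 4, 2, 3
d = r₁ − r₂: -4, 1, 1, 1, 1
d²: 16, 1, 1, 1, 1; Σd² = 20
ρ = 1 − 6·20/(5·24) = 1 − 120/120 = 0.000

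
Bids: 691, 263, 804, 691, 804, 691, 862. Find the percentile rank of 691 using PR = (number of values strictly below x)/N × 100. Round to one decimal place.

14.3

N = 7.
Strictly below 691: 1. Equal to 691: 3.
PR = 1/7 × 100 = 14.3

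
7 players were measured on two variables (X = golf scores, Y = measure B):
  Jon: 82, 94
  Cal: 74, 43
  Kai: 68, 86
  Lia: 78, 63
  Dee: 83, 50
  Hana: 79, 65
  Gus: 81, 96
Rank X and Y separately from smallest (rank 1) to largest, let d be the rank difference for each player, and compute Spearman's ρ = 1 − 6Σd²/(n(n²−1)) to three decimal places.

Ranks of variable 1: 6, 2, 1, 3, 7, 4, 5
Ranks of variable 2: 6, 1, 5, 3, 2, 4, 7
d = r₁ − r₂: 0, 1, -4, 0, 5, 0, -2
d²: 0, 1, 16, 0, 25, 0, 4; Σd² = 46
ρ = 1 − 6·46/(7·48) = 1 − 276/336 = 0.179

0.179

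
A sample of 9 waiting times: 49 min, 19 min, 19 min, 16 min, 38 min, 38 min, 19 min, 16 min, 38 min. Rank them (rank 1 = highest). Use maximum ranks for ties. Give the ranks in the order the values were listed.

Sorted (descending): 49, 38, 38, 38, 19, 19, 19, 16, 16
The 3 values of 38 occupy positions 2–4 → each gets rank 4.
The 3 values of 19 occupy positions 5–7 → each gets rank 7.
The 2 values of 16 occupy positions 8–9 → each gets rank 9.

1, 7, 7, 9, 4, 4, 7, 9, 4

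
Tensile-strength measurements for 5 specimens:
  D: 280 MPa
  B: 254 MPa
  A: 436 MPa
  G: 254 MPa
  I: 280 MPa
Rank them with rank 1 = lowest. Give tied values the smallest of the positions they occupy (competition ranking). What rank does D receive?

3

Sorted (ascending): 254, 254, 280, 280, 436
The 2 values of 254 occupy positions 1–2 → each gets rank 1.
The 2 values of 280 occupy positions 3–4 → each gets rank 3.
D has value 280 MPa → rank 3.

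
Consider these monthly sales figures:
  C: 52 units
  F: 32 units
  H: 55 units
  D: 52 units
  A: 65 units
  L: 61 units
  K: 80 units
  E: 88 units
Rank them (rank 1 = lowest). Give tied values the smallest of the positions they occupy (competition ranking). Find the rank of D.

Sorted (ascending): 32, 52, 52, 55, 61, 65, 80, 88
The 2 values of 52 occupy positions 2–3 → each gets rank 2.
D has value 52 units → rank 2.

2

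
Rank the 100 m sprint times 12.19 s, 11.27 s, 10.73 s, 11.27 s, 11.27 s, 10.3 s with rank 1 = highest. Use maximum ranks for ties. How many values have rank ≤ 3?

Sorted (descending): 12.19, 11.27, 11.27, 11.27, 10.73, 10.3
The 3 values of 11.27 occupy positions 2–4 → each gets rank 4.
Ranks ≤ 3: {1} → 1 value.

1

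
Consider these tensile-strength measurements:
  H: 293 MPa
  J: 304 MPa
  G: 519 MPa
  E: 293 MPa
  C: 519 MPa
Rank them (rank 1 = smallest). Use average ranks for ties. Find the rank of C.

4.5

Sorted (ascending): 293, 293, 304, 519, 519
The 2 values of 293 occupy positions 1–2 → average rank (1+2)/2 = 1.5.
The 2 values of 519 occupy positions 4–5 → average rank (4+5)/2 = 4.5.
C has value 519 MPa → rank 4.5.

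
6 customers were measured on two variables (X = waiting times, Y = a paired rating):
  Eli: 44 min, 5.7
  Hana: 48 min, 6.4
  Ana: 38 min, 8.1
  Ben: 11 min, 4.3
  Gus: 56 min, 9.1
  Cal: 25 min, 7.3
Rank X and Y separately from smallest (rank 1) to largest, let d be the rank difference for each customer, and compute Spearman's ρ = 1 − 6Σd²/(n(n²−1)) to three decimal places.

Ranks of variable 1: 4, 5, 3, 1, 6, 2
Ranks of variable 2: 2, 3, 5, 1, 6, 4
d = r₁ − r₂: 2, 2, -2, 0, 0, -2
d²: 4, 4, 4, 0, 0, 4; Σd² = 16
ρ = 1 − 6·16/(6·35) = 1 − 96/210 = 0.543

0.543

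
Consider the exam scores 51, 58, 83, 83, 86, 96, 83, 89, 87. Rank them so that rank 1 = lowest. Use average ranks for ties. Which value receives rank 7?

Sorted (ascending): 51, 58, 83, 83, 83, 86, 87, 89, 96
The 3 values of 83 occupy positions 3–5 → average rank 4.
Rank 7 → value 87.

87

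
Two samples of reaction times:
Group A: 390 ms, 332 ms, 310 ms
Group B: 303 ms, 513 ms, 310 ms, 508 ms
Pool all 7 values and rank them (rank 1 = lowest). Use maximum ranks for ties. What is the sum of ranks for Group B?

17

Sorted (ascending): 303, 310, 310, 332, 390, 508, 513
The 2 values of 310 occupy positions 2–3 → each gets rank 3.
Group B values → pooled ranks: 303→1, 513→7, 310→3, 508→6
Rank sum = 1 + 7 + 3 + 6 = 17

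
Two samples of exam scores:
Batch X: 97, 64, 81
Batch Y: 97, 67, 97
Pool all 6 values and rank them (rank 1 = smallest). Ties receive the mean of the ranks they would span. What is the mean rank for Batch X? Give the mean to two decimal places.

Sorted (ascending): 64, 67, 81, 97, 97, 97
The 3 values of 97 occupy positions 4–6 → average rank 5.
Batch X values → pooled ranks: 97→5, 64→1, 81→3
Mean rank = (5 + 1 + 3) / 3 = 3.00

3.00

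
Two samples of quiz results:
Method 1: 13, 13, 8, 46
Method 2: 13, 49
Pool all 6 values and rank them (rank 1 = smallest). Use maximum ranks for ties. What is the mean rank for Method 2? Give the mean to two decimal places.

5.00

Sorted (ascending): 8, 13, 13, 13, 46, 49
The 3 values of 13 occupy positions 2–4 → each gets rank 4.
Method 2 values → pooled ranks: 13→4, 49→6
Mean rank = (4 + 6) / 2 = 5.00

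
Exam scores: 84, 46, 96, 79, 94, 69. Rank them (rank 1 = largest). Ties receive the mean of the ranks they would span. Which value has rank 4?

Sorted (descending): 96, 94, 84, 79, 69, 46
No ties — each value takes its position as its rank.
Rank 4 → value 79.

79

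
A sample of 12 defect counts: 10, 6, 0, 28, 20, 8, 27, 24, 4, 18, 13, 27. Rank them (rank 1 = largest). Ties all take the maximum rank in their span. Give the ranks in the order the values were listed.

8, 10, 12, 1, 5, 9, 3, 4, 11, 6, 7, 3

Sorted (descending): 28, 27, 27, 24, 20, 18, 13, 10, 8, 6, 4, 0
The 2 values of 27 occupy positions 2–3 → each gets rank 3.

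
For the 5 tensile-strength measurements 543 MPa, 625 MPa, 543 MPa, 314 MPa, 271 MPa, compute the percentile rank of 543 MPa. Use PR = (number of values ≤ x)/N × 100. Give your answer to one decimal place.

N = 5.
Strictly below 543: 2. Equal to 543: 2.
PR = 4/5 × 100 = 80.0

80.0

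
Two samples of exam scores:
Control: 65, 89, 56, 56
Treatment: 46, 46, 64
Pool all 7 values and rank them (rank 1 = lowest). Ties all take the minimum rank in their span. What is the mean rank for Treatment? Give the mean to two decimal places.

Sorted (ascending): 46, 46, 56, 56, 64, 65, 89
The 2 values of 46 occupy positions 1–2 → each gets rank 1.
The 2 values of 56 occupy positions 3–4 → each gets rank 3.
Treatment values → pooled ranks: 46→1, 46→1, 64→5
Mean rank = (1 + 1 + 5) / 3 = 2.33

2.33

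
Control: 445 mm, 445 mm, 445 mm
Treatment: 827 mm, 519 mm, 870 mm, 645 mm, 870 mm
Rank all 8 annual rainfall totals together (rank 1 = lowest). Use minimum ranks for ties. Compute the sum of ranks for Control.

3

Sorted (ascending): 445, 445, 445, 519, 645, 827, 870, 870
The 3 values of 445 occupy positions 1–3 → each gets rank 1.
The 2 values of 870 occupy positions 7–8 → each gets rank 7.
Control values → pooled ranks: 445→1, 445→1, 445→1
Rank sum = 1 + 1 + 1 = 3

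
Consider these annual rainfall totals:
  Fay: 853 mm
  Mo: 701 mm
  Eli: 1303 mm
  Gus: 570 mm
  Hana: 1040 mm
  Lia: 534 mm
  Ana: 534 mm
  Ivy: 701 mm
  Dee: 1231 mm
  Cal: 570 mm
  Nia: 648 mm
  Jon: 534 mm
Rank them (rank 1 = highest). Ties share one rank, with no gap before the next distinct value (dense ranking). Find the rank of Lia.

8

Sorted (descending): 1303, 1231, 1040, 853, 701, 701, 648, 570, 570, 534, 534, 534
The 2 values of 701 share dense rank 5.
The 2 values of 570 share dense rank 7.
The 3 values of 534 share dense rank 8.
Remaining distinct values take the next consecutive integers.
Lia has value 534 mm → rank 8.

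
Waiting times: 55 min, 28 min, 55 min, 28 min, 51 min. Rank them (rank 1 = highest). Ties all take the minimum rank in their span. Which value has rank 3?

Sorted (descending): 55, 55, 51, 28, 28
The 2 values of 55 occupy positions 1–2 → each gets rank 1.
The 2 values of 28 occupy positions 4–5 → each gets rank 4.
Rank 3 → value 51.

51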